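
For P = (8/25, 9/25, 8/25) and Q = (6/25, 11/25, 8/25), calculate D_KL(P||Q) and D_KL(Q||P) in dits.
D_KL(P||Q) = 0.0086, D_KL(Q||P) = 0.0084

KL divergence is not symmetric: D_KL(P||Q) ≠ D_KL(Q||P) in general.

D_KL(P||Q) = 0.0086 dits
D_KL(Q||P) = 0.0084 dits

No, they are not equal!

This asymmetry is why KL divergence is not a true distance metric.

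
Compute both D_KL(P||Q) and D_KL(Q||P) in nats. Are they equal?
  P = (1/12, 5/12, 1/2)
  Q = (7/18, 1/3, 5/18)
D_KL(P||Q) = 0.2585, D_KL(Q||P) = 0.3614

KL divergence is not symmetric: D_KL(P||Q) ≠ D_KL(Q||P) in general.

D_KL(P||Q) = 0.2585 nats
D_KL(Q||P) = 0.3614 nats

No, they are not equal!

This asymmetry is why KL divergence is not a true distance metric.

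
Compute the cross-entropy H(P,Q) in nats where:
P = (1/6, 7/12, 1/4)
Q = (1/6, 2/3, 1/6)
0.9831 nats

Cross-entropy: H(P,Q) = -Σ p(x) log q(x)

Alternatively: H(P,Q) = H(P) + D_KL(P||Q)
H(P) = 0.9596 nats
D_KL(P||Q) = 0.0235 nats

H(P,Q) = 0.9596 + 0.0235 = 0.9831 nats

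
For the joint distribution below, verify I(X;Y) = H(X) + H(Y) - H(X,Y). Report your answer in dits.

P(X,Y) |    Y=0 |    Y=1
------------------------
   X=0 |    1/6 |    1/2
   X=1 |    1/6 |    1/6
I(X;Y) = 0.0133 dits

Mutual information has multiple equivalent forms:
- I(X;Y) = H(X) - H(X|Y)
- I(X;Y) = H(Y) - H(Y|X)
- I(X;Y) = H(X) + H(Y) - H(X,Y)

Computing all quantities:
H(X) = 0.2764, H(Y) = 0.2764, H(X,Y) = 0.5396
H(X|Y) = 0.2632, H(Y|X) = 0.2632

Verification:
H(X) - H(X|Y) = 0.2764 - 0.2632 = 0.0133
H(Y) - H(Y|X) = 0.2764 - 0.2632 = 0.0133
H(X) + H(Y) - H(X,Y) = 0.2764 + 0.2764 - 0.5396 = 0.0133

All forms give I(X;Y) = 0.0133 dits. ✓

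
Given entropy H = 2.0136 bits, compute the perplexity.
4.0379

Perplexity is 2^H (or exp(H) for natural log).

H = 2.0136 bits
Perplexity = 2^2.0136 = 4.0379

Interpretation: The model's uncertainty is equivalent to choosing uniformly among 4.0 options.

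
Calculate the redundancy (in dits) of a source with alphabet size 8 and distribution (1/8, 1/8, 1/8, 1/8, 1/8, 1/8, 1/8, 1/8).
0.0000 dits

Redundancy measures how far a source is from maximum entropy:
R = H_max - H(X)

Maximum entropy for 8 symbols: H_max = log_10(8) = 0.9031 dits
Actual entropy: H(X) = 0.9031 dits
Redundancy: R = 0.9031 - 0.9031 = 0.0000 dits

This redundancy represents potential for compression: the source could be compressed by 0.0000 dits per symbol.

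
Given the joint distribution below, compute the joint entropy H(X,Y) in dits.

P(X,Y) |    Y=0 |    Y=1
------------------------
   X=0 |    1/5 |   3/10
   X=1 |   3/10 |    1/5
0.5933 dits

Joint entropy is H(X,Y) = -Σ_{x,y} p(x,y) log p(x,y).

Summing over all non-zero entries:
H(X,Y) = -[1/5·log_10(1/5) + 3/10·log_10(3/10) + 3/10·log_10(3/10) + 1/5·log_10(1/5)]
H(X,Y) = 0.5933 dits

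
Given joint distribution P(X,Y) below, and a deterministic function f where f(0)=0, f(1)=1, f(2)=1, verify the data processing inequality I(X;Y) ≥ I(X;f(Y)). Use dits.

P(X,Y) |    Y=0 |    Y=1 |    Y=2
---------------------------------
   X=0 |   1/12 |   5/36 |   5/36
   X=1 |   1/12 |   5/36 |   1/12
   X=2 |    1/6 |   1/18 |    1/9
I(X;Y) = 0.0208, I(X;f(Y)) = 0.0136, inequality holds: 0.0208 ≥ 0.0136

Data Processing Inequality: For any Markov chain X → Y → Z, we have I(X;Y) ≥ I(X;Z).

Here Z = f(Y) is a deterministic function of Y, forming X → Y → Z.

Original I(X;Y) = 0.0208 dits

After applying f:
P(X,Z) where Z=f(Y):
- P(X,Z=0) = P(X,Y=0)
- P(X,Z=1) = P(X,Y=1) + P(X,Y=2)

I(X;Z) = I(X;f(Y)) = 0.0136 dits

Verification: 0.0208 ≥ 0.0136 ✓

Information cannot be created by processing; the function f can only lose information about X.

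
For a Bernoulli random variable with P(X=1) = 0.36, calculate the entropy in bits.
0.9427 bits

The binary entropy function is:
H(p) = -p log(p) - (1-p) log(1-p)

H(0.36) = -0.36 × log_2(0.36) - 0.64 × log_2(0.64)
H(0.36) = 0.9427 bits

Note: Binary entropy is maximized at p=0.5 (H=1 bit) and minimized at p=0 or p=1 (H=0).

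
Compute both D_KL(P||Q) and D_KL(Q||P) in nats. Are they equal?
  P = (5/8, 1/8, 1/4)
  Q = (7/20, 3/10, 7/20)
D_KL(P||Q) = 0.1688, D_KL(Q||P) = 0.1775

KL divergence is not symmetric: D_KL(P||Q) ≠ D_KL(Q||P) in general.

D_KL(P||Q) = 0.1688 nats
D_KL(Q||P) = 0.1775 nats

No, they are not equal!

This asymmetry is why KL divergence is not a true distance metric.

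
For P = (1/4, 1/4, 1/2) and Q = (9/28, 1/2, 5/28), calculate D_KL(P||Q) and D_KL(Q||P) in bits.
D_KL(P||Q) = 0.4021, D_KL(Q||P) = 0.3513

KL divergence is not symmetric: D_KL(P||Q) ≠ D_KL(Q||P) in general.

D_KL(P||Q) = 0.4021 bits
D_KL(Q||P) = 0.3513 bits

No, they are not equal!

This asymmetry is why KL divergence is not a true distance metric.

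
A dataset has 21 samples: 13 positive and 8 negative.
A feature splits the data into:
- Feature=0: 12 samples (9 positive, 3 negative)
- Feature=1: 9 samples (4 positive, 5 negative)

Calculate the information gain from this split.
0.0704 bits

Information Gain = H(Y) - H(Y|Feature)

Before split:
P(positive) = 13/21 = 0.6190
H(Y) = 0.9587 bits

After split:
Feature=0: H = 0.8113 bits (weight = 12/21)
Feature=1: H = 0.9911 bits (weight = 9/21)
H(Y|Feature) = (12/21)×0.8113 + (9/21)×0.9911 = 0.8883 bits

Information Gain = 0.9587 - 0.8883 = 0.0704 bits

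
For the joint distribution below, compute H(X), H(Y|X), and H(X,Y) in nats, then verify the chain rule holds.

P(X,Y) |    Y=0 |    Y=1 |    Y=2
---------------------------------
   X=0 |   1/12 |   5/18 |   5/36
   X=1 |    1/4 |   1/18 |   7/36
H(X,Y) = 1.6626, H(X) = 0.6931, H(Y|X) = 0.9695 (all in nats)

Chain rule: H(X,Y) = H(X) + H(Y|X)

Left side — joint entropy directly:
H(X,Y) = -Σ p(x,y) log p(x,y) = 1.6626 nats

Right side — compute H(Y|X) from the conditional distributions:
P(X) = (1/2, 1/2), so H(X) = 0.6931 nats
H(Y|X) = Σ_x P(X=x) · H(Y|X=x):
  P(Y|X=0) = (1/6, 5/9, 5/18), H(Y|X=0) = 0.9810, weight P(X=0) = 1/2
  P(Y|X=1) = (1/2, 1/9, 7/18), H(Y|X=1) = 0.9580, weight P(X=1) = 1/2
H(Y|X) = 0.9695 nats

H(X) + H(Y|X) = 0.6931 + 0.9695 = 1.6626 nats

Both sides equal 1.6626 nats. ✓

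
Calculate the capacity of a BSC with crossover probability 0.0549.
0.6931 bits

For a binary symmetric channel (BSC) with error probability p:
Capacity C = 1 - H(p) bits per symbol

where H(p) = -p log₂(p) - (1-p) log₂(1-p) is the binary entropy function.

H(0.0549) = 0.3069 bits
C = 1 - 0.3069 = 0.6931 bits per symbol

This means we can reliably transmit up to 0.6931 bits of information per channel use.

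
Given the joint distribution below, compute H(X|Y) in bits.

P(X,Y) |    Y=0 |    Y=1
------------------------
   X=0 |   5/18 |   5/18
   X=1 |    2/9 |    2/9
0.9911 bits

Using the chain rule: H(X|Y) = H(X,Y) - H(Y)

First, compute H(X,Y) = 1.9911 bits

Marginal P(Y) = (1/2, 1/2)
H(Y) = 1.0000 bits

H(X|Y) = H(X,Y) - H(Y) = 1.9911 - 1.0000 = 0.9911 bits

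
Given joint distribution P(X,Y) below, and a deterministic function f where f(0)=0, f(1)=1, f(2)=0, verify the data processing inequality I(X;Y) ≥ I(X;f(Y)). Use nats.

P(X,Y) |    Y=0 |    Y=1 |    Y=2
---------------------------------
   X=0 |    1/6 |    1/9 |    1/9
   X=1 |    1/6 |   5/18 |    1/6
I(X;Y) = 0.0176, I(X;f(Y)) = 0.0145, inequality holds: 0.0176 ≥ 0.0145

Data Processing Inequality: For any Markov chain X → Y → Z, we have I(X;Y) ≥ I(X;Z).

Here Z = f(Y) is a deterministic function of Y, forming X → Y → Z.

Original I(X;Y) = 0.0176 nats

After applying f:
P(X,Z) where Z=f(Y):
- P(X,Z=0) = P(X,Y=0) + P(X,Y=2)
- P(X,Z=1) = P(X,Y=1)

I(X;Z) = I(X;f(Y)) = 0.0145 nats

Verification: 0.0176 ≥ 0.0145 ✓

Information cannot be created by processing; the function f can only lose information about X.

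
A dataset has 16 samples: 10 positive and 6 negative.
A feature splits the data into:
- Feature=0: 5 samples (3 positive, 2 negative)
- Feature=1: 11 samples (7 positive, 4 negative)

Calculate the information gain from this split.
0.0009 bits

Information Gain = H(Y) - H(Y|Feature)

Before split:
P(positive) = 10/16 = 0.6250
H(Y) = 0.9544 bits

After split:
Feature=0: H = 0.9710 bits (weight = 5/16)
Feature=1: H = 0.9457 bits (weight = 11/16)
H(Y|Feature) = (5/16)×0.9710 + (11/16)×0.9457 = 0.9536 bits

Information Gain = 0.9544 - 0.9536 = 0.0009 bits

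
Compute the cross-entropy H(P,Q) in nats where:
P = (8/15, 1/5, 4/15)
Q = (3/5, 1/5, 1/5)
1.0235 nats

Cross-entropy: H(P,Q) = -Σ p(x) log q(x)

Alternatively: H(P,Q) = H(P) + D_KL(P||Q)
H(P) = 1.0096 nats
D_KL(P||Q) = 0.0139 nats

H(P,Q) = 1.0096 + 0.0139 = 1.0235 nats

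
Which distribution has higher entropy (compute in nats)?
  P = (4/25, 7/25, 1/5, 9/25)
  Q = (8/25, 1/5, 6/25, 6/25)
Q

Computing entropies in nats:
H(P) = 1.3393
H(Q) = 1.3715

Distribution Q has higher entropy.

Intuition: The distribution closer to uniform (more spread out) has higher entropy.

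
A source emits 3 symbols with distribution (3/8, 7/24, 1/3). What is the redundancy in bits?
0.0075 bits

Redundancy measures how far a source is from maximum entropy:
R = H_max - H(X)

Maximum entropy for 3 symbols: H_max = log_2(3) = 1.5850 bits
Actual entropy: H(X) = 1.5774 bits
Redundancy: R = 1.5850 - 1.5774 = 0.0075 bits

This redundancy represents potential for compression: the source could be compressed by 0.0075 bits per symbol.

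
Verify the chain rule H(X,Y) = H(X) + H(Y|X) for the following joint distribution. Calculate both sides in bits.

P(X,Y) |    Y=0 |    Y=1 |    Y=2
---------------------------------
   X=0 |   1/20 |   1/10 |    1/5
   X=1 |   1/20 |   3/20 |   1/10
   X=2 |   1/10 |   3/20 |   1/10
H(X,Y) = 3.0464, H(X) = 1.5813, H(Y|X) = 1.4651 (all in bits)

Chain rule: H(X,Y) = H(X) + H(Y|X)

Left side — joint entropy directly:
H(X,Y) = -Σ p(x,y) log p(x,y) = 3.0464 bits

Right side — compute H(Y|X) from the conditional distributions:
P(X) = (7/20, 3/10, 7/20), so H(X) = 1.5813 bits
H(Y|X) = Σ_x P(X=x) · H(Y|X=x):
  P(Y|X=0) = (1/7, 2/7, 4/7), H(Y|X=0) = 1.3788, weight P(X=0) = 7/20
  P(Y|X=1) = (1/6, 1/2, 1/3), H(Y|X=1) = 1.4591, weight P(X=1) = 3/10
  P(Y|X=2) = (2/7, 3/7, 2/7), H(Y|X=2) = 1.5567, weight P(X=2) = 7/20
H(Y|X) = 1.4651 bits

H(X) + H(Y|X) = 1.5813 + 1.4651 = 3.0464 bits

Both sides equal 3.0464 bits. ✓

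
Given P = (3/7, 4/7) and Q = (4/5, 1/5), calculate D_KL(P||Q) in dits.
0.1444 dits

KL divergence: D_KL(P||Q) = Σ p(x) log(p(x)/q(x))

Computing term by term:
  x=0: 3/7 × log_10[(3/7)/(4/5)] = 3/7 × -0.2711 = -0.1162
  x=1: 4/7 × log_10[(4/7)/(1/5)] = 4/7 × 0.4559 = 0.2605

D_KL(P||Q) = 0.1444 dits

Note: KL divergence is always non-negative and equals 0 iff P = Q.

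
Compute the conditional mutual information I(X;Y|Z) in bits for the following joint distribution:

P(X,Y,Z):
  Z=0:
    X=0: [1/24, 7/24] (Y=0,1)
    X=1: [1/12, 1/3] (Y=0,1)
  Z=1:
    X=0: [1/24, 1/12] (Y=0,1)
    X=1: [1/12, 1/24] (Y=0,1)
0.0260 bits

Conditional mutual information: I(X;Y|Z) = H(X|Z) + H(Y|Z) - H(X,Y|Z)

H(Z) = 0.8113
H(X,Z) = 1.8046 → H(X|Z) = 0.9933
H(Y,Z) = 1.5488 → H(Y|Z) = 0.7375
H(X,Y,Z) = 2.5162 → H(X,Y|Z) = 1.7049

I(X;Y|Z) = 0.9933 + 0.7375 - 1.7049 = 0.0260 bits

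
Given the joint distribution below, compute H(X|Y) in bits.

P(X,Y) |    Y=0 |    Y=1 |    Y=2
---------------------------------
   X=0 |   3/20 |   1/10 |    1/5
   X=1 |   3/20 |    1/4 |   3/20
0.9469 bits

Using the chain rule: H(X|Y) = H(X,Y) - H(Y)

First, compute H(X,Y) = 2.5282 bits

Marginal P(Y) = (3/10, 7/20, 7/20)
H(Y) = 1.5813 bits

H(X|Y) = H(X,Y) - H(Y) = 2.5282 - 1.5813 = 0.9469 bits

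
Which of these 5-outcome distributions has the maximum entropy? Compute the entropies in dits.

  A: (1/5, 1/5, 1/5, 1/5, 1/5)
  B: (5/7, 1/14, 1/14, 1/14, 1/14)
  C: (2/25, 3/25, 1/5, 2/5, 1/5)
A

For a discrete distribution over n outcomes, entropy is maximized by the uniform distribution.

Computing entropies:
H(A) = 0.6990 dits
H(B) = 0.4318 dits
H(C) = 0.6370 dits

The uniform distribution (where all probabilities equal 1/5) achieves the maximum entropy of log_10(5) = 0.6990 dits.

Distribution A has the highest entropy.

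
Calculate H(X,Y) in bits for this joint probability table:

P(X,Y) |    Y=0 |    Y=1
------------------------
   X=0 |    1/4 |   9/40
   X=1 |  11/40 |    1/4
1.9964 bits

Joint entropy is H(X,Y) = -Σ_{x,y} p(x,y) log p(x,y).

Summing over all non-zero entries:
H(X,Y) = -[1/4·log_2(1/4) + 9/40·log_2(9/40) + 11/40·log_2(11/40) + 1/4·log_2(1/4)]
H(X,Y) = 1.9964 bits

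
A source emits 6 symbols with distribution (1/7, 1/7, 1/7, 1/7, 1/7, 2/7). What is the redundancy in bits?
0.0633 bits

Redundancy measures how far a source is from maximum entropy:
R = H_max - H(X)

Maximum entropy for 6 symbols: H_max = log_2(6) = 2.5850 bits
Actual entropy: H(X) = 2.5216 bits
Redundancy: R = 2.5850 - 2.5216 = 0.0633 bits

This redundancy represents potential for compression: the source could be compressed by 0.0633 bits per symbol.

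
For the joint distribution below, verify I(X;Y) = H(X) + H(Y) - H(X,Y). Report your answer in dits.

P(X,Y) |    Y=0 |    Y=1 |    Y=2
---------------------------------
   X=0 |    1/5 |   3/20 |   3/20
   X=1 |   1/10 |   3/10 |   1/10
I(X;Y) = 0.0206 dits

Mutual information has multiple equivalent forms:
- I(X;Y) = H(X) - H(X|Y)
- I(X;Y) = H(Y) - H(Y|X)
- I(X;Y) = H(X) + H(Y) - H(X,Y)

Computing all quantities:
H(X) = 0.3010, H(Y) = 0.4634, H(X,Y) = 0.7438
H(X|Y) = 0.2804, H(Y|X) = 0.4428

Verification:
H(X) - H(X|Y) = 0.3010 - 0.2804 = 0.0206
H(Y) - H(Y|X) = 0.4634 - 0.4428 = 0.0206
H(X) + H(Y) - H(X,Y) = 0.3010 + 0.4634 - 0.7438 = 0.0206

All forms give I(X;Y) = 0.0206 dits. ✓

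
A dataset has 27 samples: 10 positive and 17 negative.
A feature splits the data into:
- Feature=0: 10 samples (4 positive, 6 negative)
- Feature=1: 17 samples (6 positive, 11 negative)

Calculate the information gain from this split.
0.0016 bits

Information Gain = H(Y) - H(Y|Feature)

Before split:
P(positive) = 10/27 = 0.3704
H(Y) = 0.9510 bits

After split:
Feature=0: H = 0.9710 bits (weight = 10/27)
Feature=1: H = 0.9367 bits (weight = 17/27)
H(Y|Feature) = (10/27)×0.9710 + (17/27)×0.9367 = 0.9494 bits

Information Gain = 0.9510 - 0.9494 = 0.0016 bits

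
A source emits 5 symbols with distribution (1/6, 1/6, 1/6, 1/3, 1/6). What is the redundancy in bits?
0.0703 bits

Redundancy measures how far a source is from maximum entropy:
R = H_max - H(X)

Maximum entropy for 5 symbols: H_max = log_2(5) = 2.3219 bits
Actual entropy: H(X) = 2.2516 bits
Redundancy: R = 2.3219 - 2.2516 = 0.0703 bits

This redundancy represents potential for compression: the source could be compressed by 0.0703 bits per symbol.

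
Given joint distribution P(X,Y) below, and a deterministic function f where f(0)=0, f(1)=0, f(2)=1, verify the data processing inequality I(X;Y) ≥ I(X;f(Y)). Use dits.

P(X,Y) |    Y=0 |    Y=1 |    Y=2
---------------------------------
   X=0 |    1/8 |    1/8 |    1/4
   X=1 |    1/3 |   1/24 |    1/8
I(X;Y) = 0.0400, I(X;f(Y)) = 0.0147, inequality holds: 0.0400 ≥ 0.0147

Data Processing Inequality: For any Markov chain X → Y → Z, we have I(X;Y) ≥ I(X;Z).

Here Z = f(Y) is a deterministic function of Y, forming X → Y → Z.

Original I(X;Y) = 0.0400 dits

After applying f:
P(X,Z) where Z=f(Y):
- P(X,Z=0) = P(X,Y=0) + P(X,Y=1)
- P(X,Z=1) = P(X,Y=2)

I(X;Z) = I(X;f(Y)) = 0.0147 dits

Verification: 0.0400 ≥ 0.0147 ✓

Information cannot be created by processing; the function f can only lose information about X.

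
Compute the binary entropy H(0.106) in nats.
0.3381 nats

The binary entropy function is:
H(p) = -p log(p) - (1-p) log(1-p)

H(0.106) = -0.106 × log_e(0.106) - 0.894 × log_e(0.894)
H(0.106) = 0.3381 nats

Note: Binary entropy is maximized at p=0.5 (H=1 bit) and minimized at p=0 or p=1 (H=0).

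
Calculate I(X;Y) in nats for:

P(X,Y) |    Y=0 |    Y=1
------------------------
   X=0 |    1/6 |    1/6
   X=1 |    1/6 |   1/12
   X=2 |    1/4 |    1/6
0.0086 nats

Mutual information: I(X;Y) = H(X) + H(Y) - H(X,Y)

Marginals:
P(X) = (1/3, 1/4, 5/12), H(X) = 1.0776 nats
P(Y) = (7/12, 5/12), H(Y) = 0.6792 nats

Joint entropy: H(X,Y) = 1.7482 nats

I(X;Y) = 1.0776 + 0.6792 - 1.7482 = 0.0086 nats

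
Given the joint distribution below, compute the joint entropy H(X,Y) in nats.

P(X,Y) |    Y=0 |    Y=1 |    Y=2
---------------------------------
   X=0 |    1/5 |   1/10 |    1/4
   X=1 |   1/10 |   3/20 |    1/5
1.7354 nats

Joint entropy is H(X,Y) = -Σ_{x,y} p(x,y) log p(x,y).

Summing over all non-zero entries:
H(X,Y) = -[1/5·log_e(1/5) + 1/10·log_e(1/10) + 1/4·log_e(1/4) + 1/10·log_e(1/10) + 3/20·log_e(3/20) + 1/5·log_e(1/5)]
H(X,Y) = 1.7354 nats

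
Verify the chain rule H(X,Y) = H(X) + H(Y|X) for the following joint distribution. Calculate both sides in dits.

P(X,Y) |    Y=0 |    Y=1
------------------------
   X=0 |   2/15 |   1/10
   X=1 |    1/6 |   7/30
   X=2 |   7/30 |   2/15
H(X,Y) = 0.7580, H(X) = 0.4664, H(Y|X) = 0.2916 (all in dits)

Chain rule: H(X,Y) = H(X) + H(Y|X)

Left side — joint entropy directly:
H(X,Y) = -Σ p(x,y) log p(x,y) = 0.7580 dits

Right side — compute H(Y|X) from the conditional distributions:
P(X) = (7/30, 2/5, 11/30), so H(X) = 0.4664 dits
H(Y|X) = Σ_x P(X=x) · H(Y|X=x):
  P(Y|X=0) = (4/7, 3/7), H(Y|X=0) = 0.2966, weight P(X=0) = 7/30
  P(Y|X=1) = (5/12, 7/12), H(Y|X=1) = 0.2950, weight P(X=1) = 2/5
  P(Y|X=2) = (7/11, 4/11), H(Y|X=2) = 0.2847, weight P(X=2) = 11/30
H(Y|X) = 0.2916 dits

H(X) + H(Y|X) = 0.4664 + 0.2916 = 0.7580 dits

Both sides equal 0.7580 dits. ✓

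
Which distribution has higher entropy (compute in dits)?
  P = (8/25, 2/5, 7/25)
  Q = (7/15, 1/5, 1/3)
P

Computing entropies in dits:
H(P) = 0.4723
H(Q) = 0.4533

Distribution P has higher entropy.

Intuition: The distribution closer to uniform (more spread out) has higher entropy.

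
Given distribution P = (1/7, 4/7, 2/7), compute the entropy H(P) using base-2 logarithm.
1.3788 bits

Shannon entropy is H(X) = -Σ p(x) log p(x).

For P = (1/7, 4/7, 2/7):
H = -1/7 × log_2(1/7) -4/7 × log_2(4/7) -2/7 × log_2(2/7)
H = 1.3788 bits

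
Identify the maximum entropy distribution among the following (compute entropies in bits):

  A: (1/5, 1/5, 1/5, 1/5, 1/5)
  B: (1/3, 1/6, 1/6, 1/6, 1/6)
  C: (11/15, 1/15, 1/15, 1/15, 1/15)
A

For a discrete distribution over n outcomes, entropy is maximized by the uniform distribution.

Computing entropies:
H(A) = 2.3219 bits
H(B) = 2.2516 bits
H(C) = 1.3700 bits

The uniform distribution (where all probabilities equal 1/5) achieves the maximum entropy of log_2(5) = 2.3219 bits.

Distribution A has the highest entropy.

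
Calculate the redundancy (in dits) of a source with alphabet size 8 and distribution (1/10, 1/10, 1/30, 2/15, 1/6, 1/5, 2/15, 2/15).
0.0343 dits

Redundancy measures how far a source is from maximum entropy:
R = H_max - H(X)

Maximum entropy for 8 symbols: H_max = log_10(8) = 0.9031 dits
Actual entropy: H(X) = 0.8687 dits
Redundancy: R = 0.9031 - 0.8687 = 0.0343 dits

This redundancy represents potential for compression: the source could be compressed by 0.0343 dits per symbol.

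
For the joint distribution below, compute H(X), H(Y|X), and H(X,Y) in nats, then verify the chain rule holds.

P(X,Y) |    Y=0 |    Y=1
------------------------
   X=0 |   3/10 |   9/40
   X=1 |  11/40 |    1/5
H(X,Y) = 1.3737, H(X) = 0.6919, H(Y|X) = 0.6818 (all in nats)

Chain rule: H(X,Y) = H(X) + H(Y|X)

Left side — joint entropy directly:
H(X,Y) = -Σ p(x,y) log p(x,y) = 1.3737 nats

Right side — compute H(Y|X) from the conditional distributions:
P(X) = (21/40, 19/40), so H(X) = 0.6919 nats
H(Y|X) = Σ_x P(X=x) · H(Y|X=x):
  P(Y|X=0) = (4/7, 3/7), H(Y|X=0) = 0.6829, weight P(X=0) = 21/40
  P(Y|X=1) = (11/19, 8/19), H(Y|X=1) = 0.6806, weight P(X=1) = 19/40
H(Y|X) = 0.6818 nats

H(X) + H(Y|X) = 0.6919 + 0.6818 = 1.3737 nats

Both sides equal 1.3737 nats. ✓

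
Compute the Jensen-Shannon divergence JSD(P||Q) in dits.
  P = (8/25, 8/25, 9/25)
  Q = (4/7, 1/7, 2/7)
0.0163 dits

Jensen-Shannon divergence is:
JSD(P||Q) = 0.5 × D_KL(P||M) + 0.5 × D_KL(Q||M)
where M = 0.5 × (P + Q) is the mixture distribution.

M = 0.5 × (8/25, 8/25, 9/25) + 0.5 × (4/7, 1/7, 2/7) = (0.445714, 0.231429, 0.322857)

D_KL(P||M) = 0.0160 dits
D_KL(Q||M) = 0.0166 dits

JSD(P||Q) = 0.5 × 0.0160 + 0.5 × 0.0166 = 0.0163 dits

Unlike KL divergence, JSD is symmetric and bounded: 0 ≤ JSD ≤ log(2).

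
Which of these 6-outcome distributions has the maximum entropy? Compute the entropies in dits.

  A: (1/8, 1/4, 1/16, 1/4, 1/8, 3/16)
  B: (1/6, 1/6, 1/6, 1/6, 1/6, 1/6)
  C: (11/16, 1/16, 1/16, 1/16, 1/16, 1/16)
B

For a discrete distribution over n outcomes, entropy is maximized by the uniform distribution.

Computing entropies:
H(A) = 0.7384 dits
H(B) = 0.7782 dits
H(C) = 0.4882 dits

The uniform distribution (where all probabilities equal 1/6) achieves the maximum entropy of log_10(6) = 0.7782 dits.

Distribution B has the highest entropy.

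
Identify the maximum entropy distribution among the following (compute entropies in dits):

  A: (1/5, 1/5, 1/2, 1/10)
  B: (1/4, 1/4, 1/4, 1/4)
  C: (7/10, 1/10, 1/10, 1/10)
B

For a discrete distribution over n outcomes, entropy is maximized by the uniform distribution.

Computing entropies:
H(A) = 0.5301 dits
H(B) = 0.6021 dits
H(C) = 0.4084 dits

The uniform distribution (where all probabilities equal 1/4) achieves the maximum entropy of log_10(4) = 0.6021 dits.

Distribution B has the highest entropy.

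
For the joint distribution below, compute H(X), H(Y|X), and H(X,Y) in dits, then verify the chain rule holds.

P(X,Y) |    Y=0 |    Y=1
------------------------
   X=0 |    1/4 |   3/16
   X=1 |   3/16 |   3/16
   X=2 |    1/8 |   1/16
H(X,Y) = 0.7476, H(X) = 0.4531, H(Y|X) = 0.2945 (all in dits)

Chain rule: H(X,Y) = H(X) + H(Y|X)

Left side — joint entropy directly:
H(X,Y) = -Σ p(x,y) log p(x,y) = 0.7476 dits

Right side — compute H(Y|X) from the conditional distributions:
P(X) = (7/16, 3/8, 3/16), so H(X) = 0.4531 dits
H(Y|X) = Σ_x P(X=x) · H(Y|X=x):
  P(Y|X=0) = (4/7, 3/7), H(Y|X=0) = 0.2966, weight P(X=0) = 7/16
  P(Y|X=1) = (1/2, 1/2), H(Y|X=1) = 0.3010, weight P(X=1) = 3/8
  P(Y|X=2) = (2/3, 1/3), H(Y|X=2) = 0.2764, weight P(X=2) = 3/16
H(Y|X) = 0.2945 dits

H(X) + H(Y|X) = 0.4531 + 0.2945 = 0.7476 dits

Both sides equal 0.7476 dits. ✓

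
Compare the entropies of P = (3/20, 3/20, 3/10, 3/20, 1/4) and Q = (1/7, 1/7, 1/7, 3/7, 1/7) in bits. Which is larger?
P

Computing entropies in bits:
H(P) = 2.2527
H(Q) = 2.1281

Distribution P has higher entropy.

Intuition: The distribution closer to uniform (more spread out) has higher entropy.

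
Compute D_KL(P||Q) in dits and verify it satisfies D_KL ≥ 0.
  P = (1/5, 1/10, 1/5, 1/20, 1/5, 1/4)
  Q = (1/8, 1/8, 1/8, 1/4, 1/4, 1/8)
0.0929 dits

KL divergence satisfies the Gibbs inequality: D_KL(P||Q) ≥ 0 for all distributions P, Q.

D_KL(P||Q) = Σ p(x) log(p(x)/q(x))
Term by term:
  x=0: 1/5 × log_10[(1/5)/(1/8)] = 0.0408
  x=1: 1/10 × log_10[(1/10)/(1/8)] = -0.0097
  x=2: 1/5 × log_10[(1/5)/(1/8)] = 0.0408
  x=3: 1/20 × log_10[(1/20)/(1/4)] = -0.0349
  x=4: 1/5 × log_10[(1/5)/(1/4)] = -0.0194
  x=5: 1/4 × log_10[(1/4)/(1/8)] = 0.0753
D_KL(P||Q) = 0.0929 dits

D_KL(P||Q) = 0.0929 ≥ 0 ✓

This non-negativity is a fundamental property: relative entropy cannot be negative because it measures how different Q is from P.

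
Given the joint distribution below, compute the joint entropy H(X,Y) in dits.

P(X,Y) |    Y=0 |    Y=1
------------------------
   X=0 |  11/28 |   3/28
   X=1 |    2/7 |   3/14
0.5621 dits

Joint entropy is H(X,Y) = -Σ_{x,y} p(x,y) log p(x,y).

Summing over all non-zero entries:
H(X,Y) = -[11/28·log_10(11/28) + 3/28·log_10(3/28) + 2/7·log_10(2/7) + 3/14·log_10(3/14)]
H(X,Y) = 0.5621 dits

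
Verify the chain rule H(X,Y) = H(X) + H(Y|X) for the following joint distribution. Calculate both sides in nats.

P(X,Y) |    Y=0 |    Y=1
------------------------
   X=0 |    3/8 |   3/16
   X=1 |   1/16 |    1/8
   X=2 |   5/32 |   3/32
H(X,Y) = 1.6269, H(X) = 0.9841, H(Y|X) = 0.6428 (all in nats)

Chain rule: H(X,Y) = H(X) + H(Y|X)

Left side — joint entropy directly:
H(X,Y) = -Σ p(x,y) log p(x,y) = 1.6269 nats

Right side — compute H(Y|X) from the conditional distributions:
P(X) = (9/16, 3/16, 1/4), so H(X) = 0.9841 nats
H(Y|X) = Σ_x P(X=x) · H(Y|X=x):
  P(Y|X=0) = (2/3, 1/3), H(Y|X=0) = 0.6365, weight P(X=0) = 9/16
  P(Y|X=1) = (1/3, 2/3), H(Y|X=1) = 0.6365, weight P(X=1) = 3/16
  P(Y|X=2) = (5/8, 3/8), H(Y|X=2) = 0.6616, weight P(X=2) = 1/4
H(Y|X) = 0.6428 nats

H(X) + H(Y|X) = 0.9841 + 0.6428 = 1.6269 nats

Both sides equal 1.6269 nats. ✓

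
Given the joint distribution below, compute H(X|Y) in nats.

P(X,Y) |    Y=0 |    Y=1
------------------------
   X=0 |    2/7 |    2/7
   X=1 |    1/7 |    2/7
0.6689 nats

Using the chain rule: H(X|Y) = H(X,Y) - H(Y)

First, compute H(X,Y) = 1.3518 nats

Marginal P(Y) = (3/7, 4/7)
H(Y) = 0.6829 nats

H(X|Y) = H(X,Y) - H(Y) = 1.3518 - 0.6829 = 0.6689 nats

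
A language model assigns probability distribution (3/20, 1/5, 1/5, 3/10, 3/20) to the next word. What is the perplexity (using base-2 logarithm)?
4.8264

Perplexity is 2^H (or exp(H) for natural log).

First, H = -Σ p log p = 2.2710 bits
Perplexity = 2^2.2710 = 4.8264

Interpretation: The model's uncertainty is equivalent to choosing uniformly among 4.8 options.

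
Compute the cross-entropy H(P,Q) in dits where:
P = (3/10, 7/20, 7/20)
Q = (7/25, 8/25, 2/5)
0.4783 dits

Cross-entropy: H(P,Q) = -Σ p(x) log q(x)

Alternatively: H(P,Q) = H(P) + D_KL(P||Q)
H(P) = 0.4760 dits
D_KL(P||Q) = 0.0023 dits

H(P,Q) = 0.4760 + 0.0023 = 0.4783 dits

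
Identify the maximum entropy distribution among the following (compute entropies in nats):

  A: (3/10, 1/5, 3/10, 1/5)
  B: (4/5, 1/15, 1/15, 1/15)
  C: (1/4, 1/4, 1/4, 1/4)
C

For a discrete distribution over n outcomes, entropy is maximized by the uniform distribution.

Computing entropies:
H(A) = 1.3662 nats
H(B) = 0.7201 nats
H(C) = 1.3863 nats

The uniform distribution (where all probabilities equal 1/4) achieves the maximum entropy of log_e(4) = 1.3863 nats.

Distribution C has the highest entropy.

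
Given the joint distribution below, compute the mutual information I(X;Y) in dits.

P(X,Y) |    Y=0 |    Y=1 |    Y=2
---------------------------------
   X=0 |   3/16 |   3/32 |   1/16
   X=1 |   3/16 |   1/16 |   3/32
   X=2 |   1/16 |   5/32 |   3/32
0.0286 dits

Mutual information: I(X;Y) = H(X) + H(Y) - H(X,Y)

Marginals:
P(X) = (11/32, 11/32, 5/16), H(X) = 0.4767 dits
P(Y) = (7/16, 5/16, 1/4), H(Y) = 0.4654 dits

Joint entropy: H(X,Y) = 0.9135 dits

I(X;Y) = 0.4767 + 0.4654 - 0.9135 = 0.0286 dits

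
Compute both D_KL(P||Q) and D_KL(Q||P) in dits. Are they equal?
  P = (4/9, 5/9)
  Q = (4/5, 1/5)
D_KL(P||Q) = 0.1330, D_KL(Q||P) = 0.1155

KL divergence is not symmetric: D_KL(P||Q) ≠ D_KL(Q||P) in general.

D_KL(P||Q) = 0.1330 dits
D_KL(Q||P) = 0.1155 dits

No, they are not equal!

This asymmetry is why KL divergence is not a true distance metric.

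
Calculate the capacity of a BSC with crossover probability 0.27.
0.1585 bits

For a binary symmetric channel (BSC) with error probability p:
Capacity C = 1 - H(p) bits per symbol

where H(p) = -p log₂(p) - (1-p) log₂(1-p) is the binary entropy function.

H(0.27) = 0.8415 bits
C = 1 - 0.8415 = 0.1585 bits per symbol

This means we can reliably transmit up to 0.1585 bits of information per channel use.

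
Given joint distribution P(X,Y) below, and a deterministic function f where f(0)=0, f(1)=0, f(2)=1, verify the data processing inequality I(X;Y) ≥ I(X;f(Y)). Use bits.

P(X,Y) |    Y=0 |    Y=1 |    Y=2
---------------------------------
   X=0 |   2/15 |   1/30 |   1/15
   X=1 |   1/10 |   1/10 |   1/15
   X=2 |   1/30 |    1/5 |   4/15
I(X;Y) = 0.1911, I(X;f(Y)) = 0.0548, inequality holds: 0.1911 ≥ 0.0548

Data Processing Inequality: For any Markov chain X → Y → Z, we have I(X;Y) ≥ I(X;Z).

Here Z = f(Y) is a deterministic function of Y, forming X → Y → Z.

Original I(X;Y) = 0.1911 bits

After applying f:
P(X,Z) where Z=f(Y):
- P(X,Z=0) = P(X,Y=0) + P(X,Y=1)
- P(X,Z=1) = P(X,Y=2)

I(X;Z) = I(X;f(Y)) = 0.0548 bits

Verification: 0.1911 ≥ 0.0548 ✓

Information cannot be created by processing; the function f can only lose information about X.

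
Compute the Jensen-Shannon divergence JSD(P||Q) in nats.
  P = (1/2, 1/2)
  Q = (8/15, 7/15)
0.0006 nats

Jensen-Shannon divergence is:
JSD(P||Q) = 0.5 × D_KL(P||M) + 0.5 × D_KL(Q||M)
where M = 0.5 × (P + Q) is the mixture distribution.

M = 0.5 × (1/2, 1/2) + 0.5 × (8/15, 7/15) = (0.516667, 0.483333)

D_KL(P||M) = 0.0006 nats
D_KL(Q||M) = 0.0006 nats

JSD(P||Q) = 0.5 × 0.0006 + 0.5 × 0.0006 = 0.0006 nats

Unlike KL divergence, JSD is symmetric and bounded: 0 ≤ JSD ≤ log(2).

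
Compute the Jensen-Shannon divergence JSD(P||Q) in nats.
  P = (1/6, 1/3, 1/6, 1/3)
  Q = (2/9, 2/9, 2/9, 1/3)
0.0096 nats

Jensen-Shannon divergence is:
JSD(P||Q) = 0.5 × D_KL(P||M) + 0.5 × D_KL(Q||M)
where M = 0.5 × (P + Q) is the mixture distribution.

M = 0.5 × (1/6, 1/3, 1/6, 1/3) + 0.5 × (2/9, 2/9, 2/9, 1/3) = (7/36, 5/18, 7/36, 1/3)

D_KL(P||M) = 0.0094 nats
D_KL(Q||M) = 0.0098 nats

JSD(P||Q) = 0.5 × 0.0094 + 0.5 × 0.0098 = 0.0096 nats

Unlike KL divergence, JSD is symmetric and bounded: 0 ≤ JSD ≤ log(2).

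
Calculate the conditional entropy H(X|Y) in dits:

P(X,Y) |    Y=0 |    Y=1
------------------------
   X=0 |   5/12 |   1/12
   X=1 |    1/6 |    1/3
0.2421 dits

Using the chain rule: H(X|Y) = H(X,Y) - H(Y)

First, compute H(X,Y) = 0.5371 dits

Marginal P(Y) = (7/12, 5/12)
H(Y) = 0.2950 dits

H(X|Y) = H(X,Y) - H(Y) = 0.5371 - 0.2950 = 0.2421 dits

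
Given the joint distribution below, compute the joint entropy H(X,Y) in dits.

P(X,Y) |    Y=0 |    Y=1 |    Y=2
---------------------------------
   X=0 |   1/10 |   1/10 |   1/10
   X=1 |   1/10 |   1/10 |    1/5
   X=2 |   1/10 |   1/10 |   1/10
0.9398 dits

Joint entropy is H(X,Y) = -Σ_{x,y} p(x,y) log p(x,y).

Summing over all non-zero entries:
H(X,Y) = -[1/10·log_10(1/10) + 1/10·log_10(1/10) + 1/10·log_10(1/10) + 1/10·log_10(1/10) + 1/10·log_10(1/10) + 1/5·log_10(1/5) + 1/10·log_10(1/10) + 1/10·log_10(1/10) + 1/10·log_10(1/10)]
H(X,Y) = 0.9398 dits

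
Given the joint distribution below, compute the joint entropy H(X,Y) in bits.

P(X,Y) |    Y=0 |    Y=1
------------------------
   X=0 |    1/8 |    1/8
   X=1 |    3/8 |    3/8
1.8113 bits

Joint entropy is H(X,Y) = -Σ_{x,y} p(x,y) log p(x,y).

Summing over all non-zero entries:
H(X,Y) = -[1/8·log_2(1/8) + 1/8·log_2(1/8) + 3/8·log_2(3/8) + 3/8·log_2(3/8)]
H(X,Y) = 1.8113 bits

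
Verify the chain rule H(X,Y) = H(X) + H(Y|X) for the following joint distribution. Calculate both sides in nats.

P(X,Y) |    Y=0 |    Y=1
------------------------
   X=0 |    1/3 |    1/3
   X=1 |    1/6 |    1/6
H(X,Y) = 1.3297, H(X) = 0.6365, H(Y|X) = 0.6931 (all in nats)

Chain rule: H(X,Y) = H(X) + H(Y|X)

Left side — joint entropy directly:
H(X,Y) = -Σ p(x,y) log p(x,y) = 1.3297 nats

Right side — compute H(Y|X) from the conditional distributions:
P(X) = (2/3, 1/3), so H(X) = 0.6365 nats
H(Y|X) = Σ_x P(X=x) · H(Y|X=x):
  P(Y|X=0) = (1/2, 1/2), H(Y|X=0) = 0.6931, weight P(X=0) = 2/3
  P(Y|X=1) = (1/2, 1/2), H(Y|X=1) = 0.6931, weight P(X=1) = 1/3
H(Y|X) = 0.6931 nats

H(X) + H(Y|X) = 0.6365 + 0.6931 = 1.3297 nats

Both sides equal 1.3297 nats. ✓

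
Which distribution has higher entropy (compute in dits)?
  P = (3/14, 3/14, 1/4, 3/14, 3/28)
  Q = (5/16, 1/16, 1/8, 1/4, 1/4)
P

Computing entropies in dits:
H(P) = 0.6845
H(Q) = 0.6470

Distribution P has higher entropy.

Intuition: The distribution closer to uniform (more spread out) has higher entropy.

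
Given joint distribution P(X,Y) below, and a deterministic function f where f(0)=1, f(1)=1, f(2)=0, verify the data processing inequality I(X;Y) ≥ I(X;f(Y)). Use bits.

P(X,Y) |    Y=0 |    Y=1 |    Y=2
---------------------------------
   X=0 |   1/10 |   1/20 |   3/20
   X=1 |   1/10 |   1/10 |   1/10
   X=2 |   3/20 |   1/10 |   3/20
I(X;Y) = 0.0211, I(X;f(Y)) = 0.0137, inequality holds: 0.0211 ≥ 0.0137

Data Processing Inequality: For any Markov chain X → Y → Z, we have I(X;Y) ≥ I(X;Z).

Here Z = f(Y) is a deterministic function of Y, forming X → Y → Z.

Original I(X;Y) = 0.0211 bits

After applying f:
P(X,Z) where Z=f(Y):
- P(X,Z=0) = P(X,Y=2)
- P(X,Z=1) = P(X,Y=0) + P(X,Y=1)

I(X;Z) = I(X;f(Y)) = 0.0137 bits

Verification: 0.0211 ≥ 0.0137 ✓

Information cannot be created by processing; the function f can only lose information about X.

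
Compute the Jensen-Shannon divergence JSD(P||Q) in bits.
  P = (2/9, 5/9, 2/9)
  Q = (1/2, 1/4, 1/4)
0.0830 bits

Jensen-Shannon divergence is:
JSD(P||Q) = 0.5 × D_KL(P||M) + 0.5 × D_KL(Q||M)
where M = 0.5 × (P + Q) is the mixture distribution.

M = 0.5 × (2/9, 5/9, 2/9) + 0.5 × (1/2, 1/4, 1/4) = (13/36, 0.402778, 0.236111)

D_KL(P||M) = 0.0827 bits
D_KL(Q||M) = 0.0833 bits

JSD(P||Q) = 0.5 × 0.0827 + 0.5 × 0.0833 = 0.0830 bits

Unlike KL divergence, JSD is symmetric and bounded: 0 ≤ JSD ≤ log(2).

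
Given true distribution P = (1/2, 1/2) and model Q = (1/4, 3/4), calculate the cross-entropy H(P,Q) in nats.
0.8370 nats

Cross-entropy: H(P,Q) = -Σ p(x) log q(x)

Alternatively: H(P,Q) = H(P) + D_KL(P||Q)
H(P) = 0.6931 nats
D_KL(P||Q) = 0.1438 nats

H(P,Q) = 0.6931 + 0.1438 = 0.8370 nats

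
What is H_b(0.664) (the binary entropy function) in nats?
0.6383 nats

The binary entropy function is:
H(p) = -p log(p) - (1-p) log(1-p)

H(0.664) = -0.664 × log_e(0.664) - 0.336 × log_e(0.336)
H(0.664) = 0.6383 nats

Note: Binary entropy is maximized at p=0.5 (H=1 bit) and minimized at p=0 or p=1 (H=0).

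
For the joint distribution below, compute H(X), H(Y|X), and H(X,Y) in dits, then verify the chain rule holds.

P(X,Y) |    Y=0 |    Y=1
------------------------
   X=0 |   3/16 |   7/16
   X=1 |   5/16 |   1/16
H(X,Y) = 0.5265, H(X) = 0.2873, H(Y|X) = 0.2392 (all in dits)

Chain rule: H(X,Y) = H(X) + H(Y|X)

Left side — joint entropy directly:
H(X,Y) = -Σ p(x,y) log p(x,y) = 0.5265 dits

Right side — compute H(Y|X) from the conditional distributions:
P(X) = (5/8, 3/8), so H(X) = 0.2873 dits
H(Y|X) = Σ_x P(X=x) · H(Y|X=x):
  P(Y|X=0) = (3/10, 7/10), H(Y|X=0) = 0.2653, weight P(X=0) = 5/8
  P(Y|X=1) = (5/6, 1/6), H(Y|X=1) = 0.1957, weight P(X=1) = 3/8
H(Y|X) = 0.2392 dits

H(X) + H(Y|X) = 0.2873 + 0.2392 = 0.5265 dits

Both sides equal 0.5265 dits. ✓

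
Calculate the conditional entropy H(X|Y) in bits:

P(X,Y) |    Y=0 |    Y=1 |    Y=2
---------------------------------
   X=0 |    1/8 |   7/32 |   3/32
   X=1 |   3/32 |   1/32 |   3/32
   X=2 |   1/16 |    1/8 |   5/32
1.4399 bits

Using the chain rule: H(X|Y) = H(X,Y) - H(Y)

First, compute H(X,Y) = 3.0148 bits

Marginal P(Y) = (9/32, 3/8, 11/32)
H(Y) = 1.5749 bits

H(X|Y) = H(X,Y) - H(Y) = 3.0148 - 1.5749 = 1.4399 bits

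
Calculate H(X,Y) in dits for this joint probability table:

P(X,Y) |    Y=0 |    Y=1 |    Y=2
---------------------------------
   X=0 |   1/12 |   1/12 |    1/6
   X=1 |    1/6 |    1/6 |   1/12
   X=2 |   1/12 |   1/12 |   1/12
0.9287 dits

Joint entropy is H(X,Y) = -Σ_{x,y} p(x,y) log p(x,y).

Summing over all non-zero entries:
H(X,Y) = -[1/12·log_10(1/12) + 1/12·log_10(1/12) + 1/6·log_10(1/6) + 1/6·log_10(1/6) + 1/6·log_10(1/6) + 1/12·log_10(1/12) + 1/12·log_10(1/12) + 1/12·log_10(1/12) + 1/12·log_10(1/12)]
H(X,Y) = 0.9287 dits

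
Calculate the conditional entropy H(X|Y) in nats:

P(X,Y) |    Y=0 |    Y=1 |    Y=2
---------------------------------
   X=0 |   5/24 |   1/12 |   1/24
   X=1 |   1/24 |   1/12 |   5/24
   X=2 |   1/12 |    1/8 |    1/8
0.9661 nats

Using the chain rule: H(X|Y) = H(X,Y) - H(Y)

First, compute H(X,Y) = 2.0595 nats

Marginal P(Y) = (1/3, 7/24, 3/8)
H(Y) = 1.0934 nats

H(X|Y) = H(X,Y) - H(Y) = 2.0595 - 1.0934 = 0.9661 nats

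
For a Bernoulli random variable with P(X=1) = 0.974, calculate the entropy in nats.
0.1206 nats

The binary entropy function is:
H(p) = -p log(p) - (1-p) log(1-p)

H(0.974) = -0.974 × log_e(0.974) - 0.026 × log_e(0.026)
H(0.974) = 0.1206 nats

Note: Binary entropy is maximized at p=0.5 (H=1 bit) and minimized at p=0 or p=1 (H=0).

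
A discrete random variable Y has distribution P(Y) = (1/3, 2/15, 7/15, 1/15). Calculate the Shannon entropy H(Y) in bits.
1.6895 bits

Shannon entropy is H(X) = -Σ p(x) log p(x).

For P = (1/3, 2/15, 7/15, 1/15):
H = -1/3 × log_2(1/3) -2/15 × log_2(2/15) -7/15 × log_2(7/15) -1/15 × log_2(1/15)
H = 1.6895 bits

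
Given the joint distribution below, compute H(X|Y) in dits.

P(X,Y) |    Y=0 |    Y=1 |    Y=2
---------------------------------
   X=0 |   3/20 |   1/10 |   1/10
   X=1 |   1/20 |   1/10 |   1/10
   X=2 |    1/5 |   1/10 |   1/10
0.4555 dits

Using the chain rule: H(X|Y) = H(X,Y) - H(Y)

First, compute H(X,Y) = 0.9284 dits

Marginal P(Y) = (2/5, 3/10, 3/10)
H(Y) = 0.4729 dits

H(X|Y) = H(X,Y) - H(Y) = 0.9284 - 0.4729 = 0.4555 dits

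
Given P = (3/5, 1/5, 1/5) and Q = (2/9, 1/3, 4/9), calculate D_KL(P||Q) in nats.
0.3341 nats

KL divergence: D_KL(P||Q) = Σ p(x) log(p(x)/q(x))

Computing term by term:
  x=0: 3/5 × log_e[(3/5)/(2/9)] = 3/5 × 0.9933 = 0.5960
  x=1: 1/5 × log_e[(1/5)/(1/3)] = 1/5 × -0.5108 = -0.1022
  x=2: 1/5 × log_e[(1/5)/(4/9)] = 1/5 × -0.7985 = -0.1597

D_KL(P||Q) = 0.3341 nats

Note: KL divergence is always non-negative and equals 0 iff P = Q.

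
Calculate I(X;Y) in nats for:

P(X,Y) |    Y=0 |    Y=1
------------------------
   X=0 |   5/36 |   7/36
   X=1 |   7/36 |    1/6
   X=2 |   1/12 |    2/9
0.0245 nats

Mutual information: I(X;Y) = H(X) + H(Y) - H(X,Y)

Marginals:
P(X) = (1/3, 13/36, 11/36), H(X) = 1.0963 nats
P(Y) = (5/12, 7/12), H(Y) = 0.6792 nats

Joint entropy: H(X,Y) = 1.7510 nats

I(X;Y) = 1.0963 + 0.6792 - 1.7510 = 0.0245 nats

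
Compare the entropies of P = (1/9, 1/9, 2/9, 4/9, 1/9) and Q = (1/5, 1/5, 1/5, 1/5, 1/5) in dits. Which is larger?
Q

Computing entropies in dits:
H(P) = 0.6198
H(Q) = 0.6990

Distribution Q has higher entropy.

Intuition: The distribution closer to uniform (more spread out) has higher entropy.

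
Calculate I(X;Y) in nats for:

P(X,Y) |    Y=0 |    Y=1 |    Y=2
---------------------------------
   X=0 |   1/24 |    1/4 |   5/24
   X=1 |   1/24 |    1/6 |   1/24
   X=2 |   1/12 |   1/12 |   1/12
0.0606 nats

Mutual information: I(X;Y) = H(X) + H(Y) - H(X,Y)

Marginals:
P(X) = (1/2, 1/4, 1/4), H(X) = 1.0397 nats
P(Y) = (1/6, 1/2, 1/3), H(Y) = 1.0114 nats

Joint entropy: H(X,Y) = 1.9905 nats

I(X;Y) = 1.0397 + 1.0114 - 1.9905 = 0.0606 nats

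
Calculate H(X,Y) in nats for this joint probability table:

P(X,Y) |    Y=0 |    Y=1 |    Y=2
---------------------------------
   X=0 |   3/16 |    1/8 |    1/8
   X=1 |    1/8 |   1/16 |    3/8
1.6348 nats

Joint entropy is H(X,Y) = -Σ_{x,y} p(x,y) log p(x,y).

Summing over all non-zero entries:
H(X,Y) = -[3/16·log_e(3/16) + 1/8·log_e(1/8) + 1/8·log_e(1/8) + 1/8·log_e(1/8) + 1/16·log_e(1/16) + 3/8·log_e(3/8)]
H(X,Y) = 1.6348 nats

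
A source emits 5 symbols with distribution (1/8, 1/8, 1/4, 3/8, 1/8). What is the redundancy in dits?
0.0501 dits

Redundancy measures how far a source is from maximum entropy:
R = H_max - H(X)

Maximum entropy for 5 symbols: H_max = log_10(5) = 0.6990 dits
Actual entropy: H(X) = 0.6489 dits
Redundancy: R = 0.6990 - 0.6489 = 0.0501 dits

This redundancy represents potential for compression: the source could be compressed by 0.0501 dits per symbol.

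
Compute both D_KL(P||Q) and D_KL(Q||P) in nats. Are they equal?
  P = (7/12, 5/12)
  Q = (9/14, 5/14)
D_KL(P||Q) = 0.0076, D_KL(Q||P) = 0.0074

KL divergence is not symmetric: D_KL(P||Q) ≠ D_KL(Q||P) in general.

D_KL(P||Q) = 0.0076 nats
D_KL(Q||P) = 0.0074 nats

No, they are not equal!

This asymmetry is why KL divergence is not a true distance metric.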